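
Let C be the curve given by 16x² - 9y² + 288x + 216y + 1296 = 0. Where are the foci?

Rearranging, 16(x² + 18x) -9(y² - 24y) = -1296.
Complete the square in x and y: 16(x + 9)² -9(y - 12)² = -1296 + 1296 - 1296 = -1296
Divide through by -1296 to get (y - 12)²/144 - (x + 9)²/81 = 1.
Hyperbola, center (-9, 12), transverse axis vertical; a² = 144, b² = 81.
c² = a² + b² = 144 + 81 = 225, so c = 15.
Foci lie on the vertical axis through the center: (h, k ± c).

(-9, -3) and (-9, 27)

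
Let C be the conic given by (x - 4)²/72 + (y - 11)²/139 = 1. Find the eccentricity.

e = √9313/139

Center (4, 11). The larger denominator 139 sits under the y-term, so the major axis is vertical; a² = 139, b² = 72.
c² = a² - b² = 67, so c = √67.
e = c/a = √67/√139 = √9313/139.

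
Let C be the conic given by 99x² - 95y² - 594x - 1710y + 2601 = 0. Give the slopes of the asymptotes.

3√1045/95 and -3√1045/95

Collect terms: 99(x² - 6x) -95(y² + 18y) = -2601
Complete the square: 99(x - 3)² -95(y + 9)² = -2601 + 891 - 7695 = -9405
Divide through by -9405 to get (y + 9)²/99 - (x - 3)²/95 = 1.
Hyperbola, center (3, -9), transverse axis vertical; a² = 99, b² = 95.
For a vertical hyperbola the asymptotes have slope ±a/b.
Here that is ±3√11/√95 = ±3√1045/95.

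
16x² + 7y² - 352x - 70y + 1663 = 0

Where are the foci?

(11, -1) and (11, 11)

16(x² - 22x) + 7(y² - 10y) = -1663
Complete the square: 16(x - 11)² + 7(y - 5)² = -1663 + 1936 + 175 = 448
Divide through by 448 to get (x - 11)²/28 + (y - 5)²/64 = 1.
Ellipse, center (11, 5), major axis vertical; a² = 64, b² = 28.
c² = a² - b² = 64 - 28 = 36, so c = 6.
Foci lie on the vertical axis through the center: (h, k ± c).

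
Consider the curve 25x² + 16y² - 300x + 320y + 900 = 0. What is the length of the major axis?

20

Group the x- and y-terms: 25(x² - 12x) + 16(y² + 20y) = -900
Completing the square gives 25(x - 6)² + 16(y + 10)² = -900 + 900 + 1600 = 1600.
Dividing both sides by 1600: (x - 6)²/64 + (y + 10)²/100 = 1
Ellipse, center (6, -10), major axis vertical; a² = 100, b² = 64.
a² = 100 so a = 10; the major axis has length 2a = 20.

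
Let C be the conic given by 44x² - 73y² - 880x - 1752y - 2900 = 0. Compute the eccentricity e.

e = 3√143/22

Rearranging, 44(x² - 20x) -73(y² + 24y) = 2900.
44(x - 10)² -73(y + 12)² = 2900 + 4400 - 10512 = -3212
Dividing both sides by -3212: (y + 12)²/44 - (x - 10)²/73 = 1
Hyperbola, center (10, -12), transverse axis vertical; a² = 44, b² = 73.
c² = a² + b² = 117, so c = 3√13.
e = c/a = 3√13/2√11 = 3√143/22.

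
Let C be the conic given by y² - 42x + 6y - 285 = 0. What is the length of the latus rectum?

Only y is squared. Complete the square in y: (y + 3)² = 42(x + 7).
Vertex (-7, -3); 4p = 42 so p = 21/2. Opens right.
Latus rectum length = |4p| = 42.

42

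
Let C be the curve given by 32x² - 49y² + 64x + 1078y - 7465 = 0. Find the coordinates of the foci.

(-10, 11) and (8, 11)

32(x² + 2x) -49(y² - 22y) = 7465
Complete the square: 32(x + 1)² -49(y - 11)² = 7465 + 32 - 5929 = 1568
Divide by 1568: (x + 1)²/49 - (y - 11)²/32 = 1
Hyperbola, center (-1, 11), transverse axis horizontal; a² = 49, b² = 32.
c² = a² + b² = 49 + 32 = 81, so c = 9.
Foci lie on the horizontal axis through the center: (h ± c, k).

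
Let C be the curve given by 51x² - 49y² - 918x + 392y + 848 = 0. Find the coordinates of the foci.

Collect terms: 51(x² - 18x) -49(y² - 8y) = -848
51(x - 9)² -49(y - 4)² = -848 + 4131 - 784 = 2499
Divide by 2499: (x - 9)²/49 - (y - 4)²/51 = 1
Hyperbola, center (9, 4), transverse axis horizontal; a² = 49, b² = 51.
c² = a² + b² = 49 + 51 = 100, so c = 10.
Foci lie on the horizontal axis through the center: (h ± c, k).

(-1, 4) and (19, 4)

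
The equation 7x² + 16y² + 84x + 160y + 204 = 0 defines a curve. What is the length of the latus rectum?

Rearranging, 7(x² + 12x) + 16(y² + 10y) = -204.
Complete the square in x and y: 7(x + 6)² + 16(y + 5)² = -204 + 252 + 400 = 448
Divide by 448: (x + 6)²/64 + (y + 5)²/28 = 1
Ellipse, center (-6, -5), major axis horizontal; a² = 64, b² = 28.
Latus rectum length = 2b²/a = 2·28/8 = 7.

7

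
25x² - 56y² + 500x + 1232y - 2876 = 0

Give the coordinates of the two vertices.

(-10, 6) and (-10, 16)

25(x² + 20x) -56(y² - 22y) = 2876
Completing the square gives 25(x + 10)² -56(y - 11)² = 2876 + 2500 - 6776 = -1400.
Dividing both sides by -1400: (y - 11)²/25 - (x + 10)²/56 = 1
Hyperbola, center (-10, 11), transverse axis vertical; a² = 25, b² = 56.
a = 5. Vertices at (h, k ± a).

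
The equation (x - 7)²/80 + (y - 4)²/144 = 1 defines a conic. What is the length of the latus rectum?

Center (7, 4). The larger denominator 144 sits under the y-term, so the major axis is vertical; a² = 144, b² = 80.
Latus rectum length = 2b²/a = 2·80/12 = 40/3.

40/3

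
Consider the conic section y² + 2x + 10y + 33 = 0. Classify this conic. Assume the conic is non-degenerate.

No xy term. Coefficients of x² and y² are A = 0, C = 1.
Exactly one squared variable ⇒ parabola.

parabola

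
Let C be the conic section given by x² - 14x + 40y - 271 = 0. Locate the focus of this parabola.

Only x is squared. Complete the square in x: (x - 7)² = -40(y - 8).
Vertex (7, 8); 4p = -40 so p = -10. Opens down.
Focus is p units from the vertex along the axis: (h, k + p).

(7, -2)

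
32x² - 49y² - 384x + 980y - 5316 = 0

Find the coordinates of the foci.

Rearranging, 32(x² - 12x) -49(y² - 20y) = 5316.
Complete the square in x and y: 32(x - 6)² -49(y - 10)² = 5316 + 1152 - 4900 = 1568
Dividing both sides by 1568: (x - 6)²/49 - (y - 10)²/32 = 1
Hyperbola, center (6, 10), transverse axis horizontal; a² = 49, b² = 32.
c² = a² + b² = 49 + 32 = 81, so c = 9.
Foci lie on the horizontal axis through the center: (h ± c, k).

(-3, 10) and (15, 10)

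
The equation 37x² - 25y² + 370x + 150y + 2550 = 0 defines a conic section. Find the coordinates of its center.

Group: 37(x² + 10x) -25(y² - 6y) = -2550
Complete the square: 37(x + 5)² -25(y - 3)² = -2550 + 925 - 225 = -1850
Divide by -1850: (y - 3)²/74 - (x + 5)²/50 = 1
Hyperbola with center (-5, 3).

(-5, 3)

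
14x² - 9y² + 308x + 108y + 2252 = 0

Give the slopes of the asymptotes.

√14/3 and -√14/3

Collect terms: 14(x² + 22x) -9(y² - 12y) = -2252
Complete the square in x and y: 14(x + 11)² -9(y - 6)² = -2252 + 1694 - 324 = -882
Dividing both sides by -882: (y - 6)²/98 - (x + 11)²/63 = 1
Hyperbola, center (-11, 6), transverse axis vertical; a² = 98, b² = 63.
For a vertical hyperbola the asymptotes have slope ±a/b.
Here that is ±7√2/3√7 = ±√14/3.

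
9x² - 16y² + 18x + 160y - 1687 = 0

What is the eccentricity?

Rearranging, 9(x² + 2x) -16(y² - 10y) = 1687.
9(x + 1)² -16(y - 5)² = 1687 + 9 - 400 = 1296
Divide through by 1296 to get (x + 1)²/144 - (y - 5)²/81 = 1.
Hyperbola, center (-1, 5), transverse axis horizontal; a² = 144, b² = 81.
c² = a² + b² = 225, so c = 15.
e = c/a = 15/12 = 5/4.

e = 5/4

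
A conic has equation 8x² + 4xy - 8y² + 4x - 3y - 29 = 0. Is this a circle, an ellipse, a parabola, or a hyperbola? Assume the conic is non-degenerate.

hyperbola

A = 8, B = 4, C = -8.
Discriminant B² − 4AC = 4² − 4·8·(-8) = 272.
B² − 4AC > 0 ⇒ hyperbola.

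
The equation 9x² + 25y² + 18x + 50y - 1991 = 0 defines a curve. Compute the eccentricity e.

e = 4/5

Group: 9(x² + 2x) + 25(y² + 2y) = 1991
Complete the square in x and y: 9(x + 1)² + 25(y + 1)² = 1991 + 9 + 25 = 2025
Divide through by 2025 to get (x + 1)²/225 + (y + 1)²/81 = 1.
Ellipse, center (-1, -1), major axis horizontal; a² = 225, b² = 81.
c² = a² - b² = 144, so c = 12.
e = c/a = 12/15 = 4/5.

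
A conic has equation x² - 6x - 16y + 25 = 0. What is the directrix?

y = -3

Only x is squared. Complete the square in x: (x - 3)² = 16(y - 1).
Vertex (3, 1); 4p = 16 so p = 4. Opens up.
Directrix is the horizontal line y = k − p = 1 − (4) = -3.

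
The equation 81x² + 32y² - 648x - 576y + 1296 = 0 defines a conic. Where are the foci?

(4, 2) and (4, 16)

81(x² - 8x) + 32(y² - 18y) = -1296
Complete the square in x and y: 81(x - 4)² + 32(y - 9)² = -1296 + 1296 + 2592 = 2592
Dividing both sides by 2592: (x - 4)²/32 + (y - 9)²/81 = 1
Ellipse, center (4, 9), major axis vertical; a² = 81, b² = 32.
c² = a² - b² = 81 - 32 = 49, so c = 7.
Foci lie on the vertical axis through the center: (h, k ± c).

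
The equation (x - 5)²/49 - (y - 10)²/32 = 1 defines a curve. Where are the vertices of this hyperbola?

(-2, 10) and (12, 10)

Center (5, 10). The positive term is the x-term, so the transverse axis is horizontal; a² = 49, b² = 32.
a = 7. Vertices at (h ± a, k).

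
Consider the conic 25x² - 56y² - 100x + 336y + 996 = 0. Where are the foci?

(2, -6) and (2, 12)

Group the x- and y-terms: 25(x² - 4x) -56(y² - 6y) = -996
Completing the square gives 25(x - 2)² -56(y - 3)² = -996 + 100 - 504 = -1400.
Divide by -1400: (y - 3)²/25 - (x - 2)²/56 = 1
Hyperbola, center (2, 3), transverse axis vertical; a² = 25, b² = 56.
c² = a² + b² = 25 + 56 = 81, so c = 9.
Foci lie on the vertical axis through the center: (h, k ± c).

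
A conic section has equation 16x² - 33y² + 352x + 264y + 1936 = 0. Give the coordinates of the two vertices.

(-11, 0) and (-11, 8)

Rearranging, 16(x² + 22x) -33(y² - 8y) = -1936.
Complete the square in x and y: 16(x + 11)² -33(y - 4)² = -1936 + 1936 - 528 = -528
Dividing both sides by -528: (y - 4)²/16 - (x + 11)²/33 = 1
Hyperbola, center (-11, 4), transverse axis vertical; a² = 16, b² = 33.
a = 4. Vertices at (h, k ± a).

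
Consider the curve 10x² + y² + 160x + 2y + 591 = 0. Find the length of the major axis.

10(x² + 16x) + (y² + 2y) = -591
Complete the square: 10(x + 8)² + (y + 1)² = -591 + 640 + 1 = 50
Dividing both sides by 50: (x + 8)²/5 + (y + 1)²/50 = 1
Ellipse, center (-8, -1), major axis vertical; a² = 50, b² = 5.
a² = 50 so a = 5√2; the major axis has length 2a = 10√2.

10√2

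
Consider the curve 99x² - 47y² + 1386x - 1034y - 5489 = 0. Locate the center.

(-7, -11)

Rearranging, 99(x² + 14x) -47(y² + 22y) = 5489.
Complete the square in x and y: 99(x + 7)² -47(y + 11)² = 5489 + 4851 - 5687 = 4653
Dividing both sides by 4653: (x + 7)²/47 - (y + 11)²/99 = 1
Hyperbola with center (-7, -11).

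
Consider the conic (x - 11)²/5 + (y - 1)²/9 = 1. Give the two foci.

(11, -1) and (11, 3)

Center (11, 1). The larger denominator 9 sits under the y-term, so the major axis is vertical; a² = 9, b² = 5.
c² = a² - b² = 9 - 5 = 4, so c = 2.
Foci lie on the vertical axis through the center: (h, k ± c).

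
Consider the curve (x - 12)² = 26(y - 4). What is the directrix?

y = -5/2

Vertex (12, 4); 4p = 26 so p = 13/2. Opens up.
Directrix is the horizontal line y = k − p = 4 − (13/2) = -5/2.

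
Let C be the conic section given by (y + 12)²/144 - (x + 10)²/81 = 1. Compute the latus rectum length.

Center (-10, -12). The positive term is the y-term, so the transverse axis is vertical; a² = 144, b² = 81.
Latus rectum length = 2b²/a = 2·81/12 = 27/2.

27/2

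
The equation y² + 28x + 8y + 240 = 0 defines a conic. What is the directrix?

Only y is squared. Complete the square in y: (y + 4)² = -28(x + 8).
Vertex (-8, -4); 4p = -28 so p = -7. Opens left.
Directrix is the vertical line x = h − p = -8 − (-7) = -1.

x = -1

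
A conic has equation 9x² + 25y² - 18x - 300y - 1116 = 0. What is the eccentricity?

e = 4/5

9(x² - 2x) + 25(y² - 12y) = 1116
Complete the square in x and y: 9(x - 1)² + 25(y - 6)² = 1116 + 9 + 900 = 2025
Dividing both sides by 2025: (x - 1)²/225 + (y - 6)²/81 = 1
Ellipse, center (1, 6), major axis horizontal; a² = 225, b² = 81.
c² = a² - b² = 144, so c = 12.
e = c/a = 12/15 = 4/5.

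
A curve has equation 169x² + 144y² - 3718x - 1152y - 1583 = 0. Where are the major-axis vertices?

Group the x- and y-terms: 169(x² - 22x) + 144(y² - 8y) = 1583
Completing the square gives 169(x - 11)² + 144(y - 4)² = 1583 + 20449 + 2304 = 24336.
Dividing both sides by 24336: (x - 11)²/144 + (y - 4)²/169 = 1
Ellipse, center (11, 4), major axis vertical; a² = 169, b² = 144.
a = 13. Vertices at (h, k ± a).

(11, -9) and (11, 17)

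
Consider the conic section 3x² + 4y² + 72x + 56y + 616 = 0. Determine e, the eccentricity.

e = 1/2

Group: 3(x² + 24x) + 4(y² + 14y) = -616
3(x + 12)² + 4(y + 7)² = -616 + 432 + 196 = 12
Divide through by 12 to get (x + 12)²/4 + (y + 7)²/3 = 1.
Ellipse, center (-12, -7), major axis horizontal; a² = 4, b² = 3.
c² = a² - b² = 1, so c = 1.
e = c/a = 1/2.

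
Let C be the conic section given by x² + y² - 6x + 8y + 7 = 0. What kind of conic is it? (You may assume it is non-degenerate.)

No xy term. Coefficients of x² and y² are A = 1, C = 1.
A = C (same sign) ⇒ circle.

circle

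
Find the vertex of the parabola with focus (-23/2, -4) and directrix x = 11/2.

(-3, -4)

The vertex is the midpoint between the focus and the directrix along the axis of symmetry.
Axis is horizontal (directrix is vertical). Vertex x-coordinate = (-23/2 + 11/2)/2 = -3; y-coordinate = -4.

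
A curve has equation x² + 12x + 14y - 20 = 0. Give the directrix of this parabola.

y = 15/2

Only x is squared. Complete the square in x: (x + 6)² = -14(y - 4).
Vertex (-6, 4); 4p = -14 so p = -7/2. Opens down.
Directrix is the horizontal line y = k − p = 4 − (-7/2) = 15/2.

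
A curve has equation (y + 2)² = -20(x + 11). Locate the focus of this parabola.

Vertex (-11, -2); 4p = -20 so p = -5. Opens left.
Focus is p units from the vertex along the axis: (h + p, k).

(-16, -2)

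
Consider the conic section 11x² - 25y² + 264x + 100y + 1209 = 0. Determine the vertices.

Group: 11(x² + 24x) -25(y² - 4y) = -1209
11(x + 12)² -25(y - 2)² = -1209 + 1584 - 100 = 275
Dividing both sides by 275: (x + 12)²/25 - (y - 2)²/11 = 1
Hyperbola, center (-12, 2), transverse axis horizontal; a² = 25, b² = 11.
a = 5. Vertices at (h ± a, k).

(-17, 2) and (-7, 2)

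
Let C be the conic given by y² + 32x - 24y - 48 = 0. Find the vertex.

(6, 12)

Only y is squared. Complete the square in y: (y - 12)² = -32(x - 6).
Vertex (6, 12); 4p = -32 so p = -8. Opens left.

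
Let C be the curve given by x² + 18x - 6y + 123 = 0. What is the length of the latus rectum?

Only x is squared. Complete the square in x: (x + 9)² = 6(y - 7).
Vertex (-9, 7); 4p = 6 so p = 3/2. Opens up.
Latus rectum length = |4p| = 6.

6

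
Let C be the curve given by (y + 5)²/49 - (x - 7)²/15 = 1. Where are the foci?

Center (7, -5). The positive term is the y-term, so the transverse axis is vertical; a² = 49, b² = 15.
c² = a² + b² = 49 + 15 = 64, so c = 8.
Foci lie on the vertical axis through the center: (h, k ± c).

(7, -13) and (7, 3)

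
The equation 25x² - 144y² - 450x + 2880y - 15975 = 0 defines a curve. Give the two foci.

25(x² - 18x) -144(y² - 20y) = 15975
Complete the square in x and y: 25(x - 9)² -144(y - 10)² = 15975 + 2025 - 14400 = 3600
Dividing both sides by 3600: (x - 9)²/144 - (y - 10)²/25 = 1
Hyperbola, center (9, 10), transverse axis horizontal; a² = 144, b² = 25.
c² = a² + b² = 144 + 25 = 169, so c = 13.
Foci lie on the horizontal axis through the center: (h ± c, k).

(-4, 10) and (22, 10)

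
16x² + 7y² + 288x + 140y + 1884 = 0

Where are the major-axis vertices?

(-9, -14) and (-9, -6)

Group: 16(x² + 18x) + 7(y² + 20y) = -1884
Completing the square gives 16(x + 9)² + 7(y + 10)² = -1884 + 1296 + 700 = 112.
Dividing both sides by 112: (x + 9)²/7 + (y + 10)²/16 = 1
Ellipse, center (-9, -10), major axis vertical; a² = 16, b² = 7.
a = 4. Vertices at (h, k ± a).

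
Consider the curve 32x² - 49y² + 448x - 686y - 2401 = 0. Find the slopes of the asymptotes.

4√2/7 and -4√2/7

Collect terms: 32(x² + 14x) -49(y² + 14y) = 2401
32(x + 7)² -49(y + 7)² = 2401 + 1568 - 2401 = 1568
Divide through by 1568 to get (x + 7)²/49 - (y + 7)²/32 = 1.
Hyperbola, center (-7, -7), transverse axis horizontal; a² = 49, b² = 32.
For a horizontal hyperbola the asymptotes have slope ±b/a.
Here that is ±4√2/7.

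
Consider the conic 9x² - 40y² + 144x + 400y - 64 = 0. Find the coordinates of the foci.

(-8, -2) and (-8, 12)

Collect terms: 9(x² + 16x) -40(y² - 10y) = 64
9(x + 8)² -40(y - 5)² = 64 + 576 - 1000 = -360
Dividing both sides by -360: (y - 5)²/9 - (x + 8)²/40 = 1
Hyperbola, center (-8, 5), transverse axis vertical; a² = 9, b² = 40.
c² = a² + b² = 9 + 40 = 49, so c = 7.
Foci lie on the vertical axis through the center: (h, k ± c).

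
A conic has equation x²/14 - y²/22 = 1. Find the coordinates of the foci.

(-6, 0) and (6, 0)

Center (0, 0). The positive term is the x-term, so the transverse axis is horizontal; a² = 14, b² = 22.
c² = a² + b² = 14 + 22 = 36, so c = 6.
Foci lie on the horizontal axis through the center: (h ± c, k).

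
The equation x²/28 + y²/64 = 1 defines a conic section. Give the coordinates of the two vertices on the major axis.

(0, -8) and (0, 8)

Center (0, 0). The larger denominator 64 sits under the y-term, so the major axis is vertical; a² = 64, b² = 28.
a = 8. Vertices at (h, k ± a).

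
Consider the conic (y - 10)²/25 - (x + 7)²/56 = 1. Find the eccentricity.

e = 9/5

Center (-7, 10). The positive term is the y-term, so the transverse axis is vertical; a² = 25, b² = 56.
c² = a² + b² = 81, so c = 9.
e = c/a = 9/5.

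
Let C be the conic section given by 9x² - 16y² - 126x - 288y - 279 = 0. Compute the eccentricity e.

e = 5/3

Collect terms: 9(x² - 14x) -16(y² + 18y) = 279
9(x - 7)² -16(y + 9)² = 279 + 441 - 1296 = -576
Divide by -576: (y + 9)²/36 - (x - 7)²/64 = 1
Hyperbola, center (7, -9), transverse axis vertical; a² = 36, b² = 64.
c² = a² + b² = 100, so c = 10.
e = c/a = 10/6 = 5/3.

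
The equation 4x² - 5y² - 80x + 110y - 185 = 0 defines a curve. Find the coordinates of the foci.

(10, 8) and (10, 14)

Rearranging, 4(x² - 20x) -5(y² - 22y) = 185.
4(x - 10)² -5(y - 11)² = 185 + 400 - 605 = -20
Dividing both sides by -20: (y - 11)²/4 - (x - 10)²/5 = 1
Hyperbola, center (10, 11), transverse axis vertical; a² = 4, b² = 5.
c² = a² + b² = 4 + 5 = 9, so c = 3.
Foci lie on the vertical axis through the center: (h, k ± c).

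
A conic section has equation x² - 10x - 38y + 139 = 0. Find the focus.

Only x is squared. Complete the square in x: (x - 5)² = 38(y - 3).
Vertex (5, 3); 4p = 38 so p = 19/2. Opens up.
Focus is p units from the vertex along the axis: (h, k + p).

(5, 25/2)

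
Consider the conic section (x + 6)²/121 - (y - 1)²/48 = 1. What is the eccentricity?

Center (-6, 1). The positive term is the x-term, so the transverse axis is horizontal; a² = 121, b² = 48.
c² = a² + b² = 169, so c = 13.
e = c/a = 13/11.

e = 13/11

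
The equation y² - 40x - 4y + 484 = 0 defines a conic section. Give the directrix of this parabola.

x = 2

Only y is squared. Complete the square in y: (y - 2)² = 40(x - 12).
Vertex (12, 2); 4p = 40 so p = 10. Opens right.
Directrix is the vertical line x = h − p = 12 − (10) = 2.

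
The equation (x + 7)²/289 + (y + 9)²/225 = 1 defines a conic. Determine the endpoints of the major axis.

(-24, -9) and (10, -9)

Center (-7, -9). The larger denominator 289 sits under the x-term, so the major axis is horizontal; a² = 289, b² = 225.
a = 17. Vertices at (h ± a, k).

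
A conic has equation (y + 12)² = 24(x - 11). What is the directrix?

x = 5

Vertex (11, -12); 4p = 24 so p = 6. Opens right.
Directrix is the vertical line x = h − p = 11 − (6) = 5.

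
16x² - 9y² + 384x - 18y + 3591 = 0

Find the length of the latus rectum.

Rearranging, 16(x² + 24x) -9(y² + 2y) = -3591.
16(x + 12)² -9(y + 1)² = -3591 + 2304 - 9 = -1296
Dividing both sides by -1296: (y + 1)²/144 - (x + 12)²/81 = 1
Hyperbola, center (-12, -1), transverse axis vertical; a² = 144, b² = 81.
Latus rectum length = 2b²/a = 2·81/12 = 27/2.

27/2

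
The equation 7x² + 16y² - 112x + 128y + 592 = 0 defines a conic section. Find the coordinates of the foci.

Group: 7(x² - 16x) + 16(y² + 8y) = -592
Complete the square: 7(x - 8)² + 16(y + 4)² = -592 + 448 + 256 = 112
Divide through by 112 to get (x - 8)²/16 + (y + 4)²/7 = 1.
Ellipse, center (8, -4), major axis horizontal; a² = 16, b² = 7.
c² = a² - b² = 16 - 7 = 9, so c = 3.
Foci lie on the horizontal axis through the center: (h ± c, k).

(5, -4) and (11, -4)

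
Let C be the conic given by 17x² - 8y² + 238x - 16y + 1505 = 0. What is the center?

Collect terms: 17(x² + 14x) -8(y² + 2y) = -1505
Completing the square gives 17(x + 7)² -8(y + 1)² = -1505 + 833 - 8 = -680.
Dividing both sides by -680: (y + 1)²/85 - (x + 7)²/40 = 1
Hyperbola with center (-7, -1).

(-7, -1)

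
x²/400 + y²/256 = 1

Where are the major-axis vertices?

(-20, 0) and (20, 0)

Center (0, 0). The larger denominator 400 sits under the x-term, so the major axis is horizontal; a² = 400, b² = 256.
a = 20. Vertices at (h ± a, k).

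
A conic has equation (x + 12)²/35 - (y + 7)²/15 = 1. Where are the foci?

Center (-12, -7). The positive term is the x-term, so the transverse axis is horizontal; a² = 35, b² = 15.
c² = a² + b² = 35 + 15 = 50, so c = 5√2.
Foci lie on the horizontal axis through the center: (h ± c, k).

(-12 - 5√2, -7) and (-12 + 5√2, -7)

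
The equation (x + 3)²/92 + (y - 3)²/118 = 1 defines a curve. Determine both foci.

Center (-3, 3). The larger denominator 118 sits under the y-term, so the major axis is vertical; a² = 118, b² = 92.
c² = a² - b² = 118 - 92 = 26, so c = √26.
Foci lie on the vertical axis through the center: (h, k ± c).

(-3, 3 - √26) and (-3, 3 + √26)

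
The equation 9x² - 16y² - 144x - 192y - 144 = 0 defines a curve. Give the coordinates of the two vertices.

Collect terms: 9(x² - 16x) -16(y² + 12y) = 144
9(x - 8)² -16(y + 6)² = 144 + 576 - 576 = 144
Divide by 144: (x - 8)²/16 - (y + 6)²/9 = 1
Hyperbola, center (8, -6), transverse axis horizontal; a² = 16, b² = 9.
a = 4. Vertices at (h ± a, k).

(4, -6) and (12, -6)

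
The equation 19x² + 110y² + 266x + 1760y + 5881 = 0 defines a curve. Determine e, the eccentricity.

Group: 19(x² + 14x) + 110(y² + 16y) = -5881
Complete the square: 19(x + 7)² + 110(y + 8)² = -5881 + 931 + 7040 = 2090
Divide by 2090: (x + 7)²/110 + (y + 8)²/19 = 1
Ellipse, center (-7, -8), major axis horizontal; a² = 110, b² = 19.
c² = a² - b² = 91, so c = √91.
e = c/a = √91/√110 = √10010/110.

e = √10010/110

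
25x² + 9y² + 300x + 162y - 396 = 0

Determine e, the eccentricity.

Group: 25(x² + 12x) + 9(y² + 18y) = 396
Complete the square in x and y: 25(x + 6)² + 9(y + 9)² = 396 + 900 + 729 = 2025
Divide by 2025: (x + 6)²/81 + (y + 9)²/225 = 1
Ellipse, center (-6, -9), major axis vertical; a² = 225, b² = 81.
c² = a² - b² = 144, so c = 12.
e = c/a = 12/15 = 4/5.

e = 4/5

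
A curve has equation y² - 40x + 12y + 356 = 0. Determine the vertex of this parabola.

(8, -6)

Only y is squared. Complete the square in y: (y + 6)² = 40(x - 8).
Vertex (8, -6); 4p = 40 so p = 10. Opens right.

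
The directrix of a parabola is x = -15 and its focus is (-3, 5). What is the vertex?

The vertex is the midpoint between the focus and the directrix along the axis of symmetry.
Axis is horizontal (directrix is vertical). Vertex x-coordinate = (-3 + (-15))/2 = -9; y-coordinate = 5.

(-9, 5)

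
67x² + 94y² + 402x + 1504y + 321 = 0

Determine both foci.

(-3 - 3√3, -8) and (-3 + 3√3, -8)

Group the x- and y-terms: 67(x² + 6x) + 94(y² + 16y) = -321
Complete the square: 67(x + 3)² + 94(y + 8)² = -321 + 603 + 6016 = 6298
Divide by 6298: (x + 3)²/94 + (y + 8)²/67 = 1
Ellipse, center (-3, -8), major axis horizontal; a² = 94, b² = 67.
c² = a² - b² = 94 - 67 = 27, so c = 3√3.
Foci lie on the horizontal axis through the center: (h ± c, k).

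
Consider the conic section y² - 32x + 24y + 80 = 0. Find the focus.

Only y is squared. Complete the square in y: (y + 12)² = 32(x + 2).
Vertex (-2, -12); 4p = 32 so p = 8. Opens right.
Focus is p units from the vertex along the axis: (h + p, k).

(6, -12)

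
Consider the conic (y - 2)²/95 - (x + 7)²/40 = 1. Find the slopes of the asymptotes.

√38/4 and -√38/4

Center (-7, 2). The positive term is the y-term, so the transverse axis is vertical; a² = 95, b² = 40.
For a vertical hyperbola the asymptotes have slope ±a/b.
Here that is ±√95/2√10 = ±√38/4.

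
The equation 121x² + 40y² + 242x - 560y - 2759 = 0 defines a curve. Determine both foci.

(-1, -2) and (-1, 16)

Collect terms: 121(x² + 2x) + 40(y² - 14y) = 2759
Complete the square in x and y: 121(x + 1)² + 40(y - 7)² = 2759 + 121 + 1960 = 4840
Divide through by 4840 to get (x + 1)²/40 + (y - 7)²/121 = 1.
Ellipse, center (-1, 7), major axis vertical; a² = 121, b² = 40.
c² = a² - b² = 121 - 40 = 81, so c = 9.
Foci lie on the vertical axis through the center: (h, k ± c).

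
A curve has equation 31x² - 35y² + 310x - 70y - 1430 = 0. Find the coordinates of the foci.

31(x² + 10x) -35(y² + 2y) = 1430
Complete the square in x and y: 31(x + 5)² -35(y + 1)² = 1430 + 775 - 35 = 2170
Dividing both sides by 2170: (x + 5)²/70 - (y + 1)²/62 = 1
Hyperbola, center (-5, -1), transverse axis horizontal; a² = 70, b² = 62.
c² = a² + b² = 70 + 62 = 132, so c = 2√33.
Foci lie on the horizontal axis through the center: (h ± c, k).

(-5 - 2√33, -1) and (-5 + 2√33, -1)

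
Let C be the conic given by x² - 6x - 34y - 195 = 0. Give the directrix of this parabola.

y = -29/2

Only x is squared. Complete the square in x: (x - 3)² = 34(y + 6).
Vertex (3, -6); 4p = 34 so p = 17/2. Opens up.
Directrix is the horizontal line y = k − p = -6 − (17/2) = -29/2.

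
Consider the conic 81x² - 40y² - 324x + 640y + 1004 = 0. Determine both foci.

(2, -3) and (2, 19)

Rearranging, 81(x² - 4x) -40(y² - 16y) = -1004.
Completing the square gives 81(x - 2)² -40(y - 8)² = -1004 + 324 - 2560 = -3240.
Dividing both sides by -3240: (y - 8)²/81 - (x - 2)²/40 = 1
Hyperbola, center (2, 8), transverse axis vertical; a² = 81, b² = 40.
c² = a² + b² = 81 + 40 = 121, so c = 11.
Foci lie on the vertical axis through the center: (h, k ± c).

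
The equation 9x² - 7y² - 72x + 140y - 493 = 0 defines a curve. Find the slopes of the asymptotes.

3√7/7 and -3√7/7

Group the x- and y-terms: 9(x² - 8x) -7(y² - 20y) = 493
Complete the square in x and y: 9(x - 4)² -7(y - 10)² = 493 + 144 - 700 = -63
Divide through by -63 to get (y - 10)²/9 - (x - 4)²/7 = 1.
Hyperbola, center (4, 10), transverse axis vertical; a² = 9, b² = 7.
For a vertical hyperbola the asymptotes have slope ±a/b.
Here that is ±3/√7 = ±3√7/7.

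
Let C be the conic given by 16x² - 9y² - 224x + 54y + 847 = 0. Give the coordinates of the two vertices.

Collect terms: 16(x² - 14x) -9(y² - 6y) = -847
16(x - 7)² -9(y - 3)² = -847 + 784 - 81 = -144
Divide through by -144 to get (y - 3)²/16 - (x - 7)²/9 = 1.
Hyperbola, center (7, 3), transverse axis vertical; a² = 16, b² = 9.
a = 4. Vertices at (h, k ± a).

(7, -1) and (7, 7)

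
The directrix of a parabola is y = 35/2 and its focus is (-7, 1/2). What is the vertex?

(-7, 9)

The vertex is the midpoint between the focus and the directrix along the axis of symmetry.
Axis is vertical (directrix is horizontal). Vertex y-coordinate = (1/2 + 35/2)/2 = 9; x-coordinate = -7.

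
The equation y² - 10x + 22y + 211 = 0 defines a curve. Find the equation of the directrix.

x = 13/2

Only y is squared. Complete the square in y: (y + 11)² = 10(x - 9).
Vertex (9, -11); 4p = 10 so p = 5/2. Opens right.
Directrix is the vertical line x = h − p = 9 − (5/2) = 13/2.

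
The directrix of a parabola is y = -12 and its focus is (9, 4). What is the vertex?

(9, -4)

The vertex is the midpoint between the focus and the directrix along the axis of symmetry.
Axis is vertical (directrix is horizontal). Vertex y-coordinate = (4 + (-12))/2 = -4; x-coordinate = 9.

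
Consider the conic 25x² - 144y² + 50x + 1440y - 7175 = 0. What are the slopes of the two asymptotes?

5/12 and -5/12

Group the x- and y-terms: 25(x² + 2x) -144(y² - 10y) = 7175
Complete the square: 25(x + 1)² -144(y - 5)² = 7175 + 25 - 3600 = 3600
Divide through by 3600 to get (x + 1)²/144 - (y - 5)²/25 = 1.
Hyperbola, center (-1, 5), transverse axis horizontal; a² = 144, b² = 25.
For a horizontal hyperbola the asymptotes have slope ±b/a.
Here that is ±5/12.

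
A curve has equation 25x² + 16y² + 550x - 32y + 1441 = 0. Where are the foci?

Group the x- and y-terms: 25(x² + 22x) + 16(y² - 2y) = -1441
Completing the square gives 25(x + 11)² + 16(y - 1)² = -1441 + 3025 + 16 = 1600.
Divide through by 1600 to get (x + 11)²/64 + (y - 1)²/100 = 1.
Ellipse, center (-11, 1), major axis vertical; a² = 100, b² = 64.
c² = a² - b² = 100 - 64 = 36, so c = 6.
Foci lie on the vertical axis through the center: (h, k ± c).

(-11, -5) and (-11, 7)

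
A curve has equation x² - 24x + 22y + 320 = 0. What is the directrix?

Only x is squared. Complete the square in x: (x - 12)² = -22(y + 8).
Vertex (12, -8); 4p = -22 so p = -11/2. Opens down.
Directrix is the horizontal line y = k − p = -8 − (-11/2) = -5/2.

y = -5/2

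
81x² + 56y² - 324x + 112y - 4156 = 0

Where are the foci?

(2, -6) and (2, 4)

Rearranging, 81(x² - 4x) + 56(y² + 2y) = 4156.
81(x - 2)² + 56(y + 1)² = 4156 + 324 + 56 = 4536
Divide by 4536: (x - 2)²/56 + (y + 1)²/81 = 1
Ellipse, center (2, -1), major axis vertical; a² = 81, b² = 56.
c² = a² - b² = 81 - 56 = 25, so c = 5.
Foci lie on the vertical axis through the center: (h, k ± c).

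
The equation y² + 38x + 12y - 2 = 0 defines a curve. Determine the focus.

Only y is squared. Complete the square in y: (y + 6)² = -38(x - 1).
Vertex (1, -6); 4p = -38 so p = -19/2. Opens left.
Focus is p units from the vertex along the axis: (h + p, k).

(-17/2, -6)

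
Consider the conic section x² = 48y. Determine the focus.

Vertex (0, 0); 4p = 48 so p = 12. Opens up.
Focus is p units from the vertex along the axis: (h, k + p).

(0, 12)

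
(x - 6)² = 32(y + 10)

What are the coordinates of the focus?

Vertex (6, -10); 4p = 32 so p = 8. Opens up.
Focus is p units from the vertex along the axis: (h, k + p).

(6, -2)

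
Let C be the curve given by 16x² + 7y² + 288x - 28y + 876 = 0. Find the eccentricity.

e = 3/4

Collect terms: 16(x² + 18x) + 7(y² - 4y) = -876
Completing the square gives 16(x + 9)² + 7(y - 2)² = -876 + 1296 + 28 = 448.
Divide through by 448 to get (x + 9)²/28 + (y - 2)²/64 = 1.
Ellipse, center (-9, 2), major axis vertical; a² = 64, b² = 28.
c² = a² - b² = 36, so c = 6.
e = c/a = 6/8 = 3/4.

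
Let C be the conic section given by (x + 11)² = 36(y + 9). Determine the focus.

Vertex (-11, -9); 4p = 36 so p = 9. Opens up.
Focus is p units from the vertex along the axis: (h, k + p).

(-11, 0)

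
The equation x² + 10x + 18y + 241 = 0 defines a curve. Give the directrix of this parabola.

y = -15/2

Only x is squared. Complete the square in x: (x + 5)² = -18(y + 12).
Vertex (-5, -12); 4p = -18 so p = -9/2. Opens down.
Directrix is the horizontal line y = k − p = -12 − (-9/2) = -15/2.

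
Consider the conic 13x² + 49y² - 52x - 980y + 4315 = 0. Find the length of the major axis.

14

Group: 13(x² - 4x) + 49(y² - 20y) = -4315
Complete the square: 13(x - 2)² + 49(y - 10)² = -4315 + 52 + 4900 = 637
Divide through by 637 to get (x - 2)²/49 + (y - 10)²/13 = 1.
Ellipse, center (2, 10), major axis horizontal; a² = 49, b² = 13.
a² = 49 so a = 7; the major axis has length 2a = 14.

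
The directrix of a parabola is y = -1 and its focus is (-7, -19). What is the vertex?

The vertex is the midpoint between the focus and the directrix along the axis of symmetry.
Axis is vertical (directrix is horizontal). Vertex y-coordinate = (-19 + (-1))/2 = -10; x-coordinate = -7.

(-7, -10)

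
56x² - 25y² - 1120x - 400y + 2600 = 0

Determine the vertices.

Collect terms: 56(x² - 20x) -25(y² + 16y) = -2600
56(x - 10)² -25(y + 8)² = -2600 + 5600 - 1600 = 1400
Divide by 1400: (x - 10)²/25 - (y + 8)²/56 = 1
Hyperbola, center (10, -8), transverse axis horizontal; a² = 25, b² = 56.
a = 5. Vertices at (h ± a, k).

(5, -8) and (15, -8)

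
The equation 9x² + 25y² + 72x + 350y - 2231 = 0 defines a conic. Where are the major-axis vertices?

(-24, -7) and (16, -7)

9(x² + 8x) + 25(y² + 14y) = 2231
Completing the square gives 9(x + 4)² + 25(y + 7)² = 2231 + 144 + 1225 = 3600.
Divide through by 3600 to get (x + 4)²/400 + (y + 7)²/144 = 1.
Ellipse, center (-4, -7), major axis horizontal; a² = 400, b² = 144.
a = 20. Vertices at (h ± a, k).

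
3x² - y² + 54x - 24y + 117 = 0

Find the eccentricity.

e = 2√3/3

Collect terms: 3(x² + 18x) -(y² + 24y) = -117
Complete the square in x and y: 3(x + 9)² -(y + 12)² = -117 + 243 - 144 = -18
Divide by -18: (y + 12)²/18 - (x + 9)²/6 = 1
Hyperbola, center (-9, -12), transverse axis vertical; a² = 18, b² = 6.
c² = a² + b² = 24, so c = 2√6.
e = c/a = 2√6/3√2 = 2√3/3.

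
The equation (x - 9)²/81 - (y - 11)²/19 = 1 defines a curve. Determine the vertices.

Center (9, 11). The positive term is the x-term, so the transverse axis is horizontal; a² = 81, b² = 19.
a = 9. Vertices at (h ± a, k).

(0, 11) and (18, 11)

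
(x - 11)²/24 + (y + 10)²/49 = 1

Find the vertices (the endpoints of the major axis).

Center (11, -10). The larger denominator 49 sits under the y-term, so the major axis is vertical; a² = 49, b² = 24.
a = 7. Vertices at (h, k ± a).

(11, -17) and (11, -3)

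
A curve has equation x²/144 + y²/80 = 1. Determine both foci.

Center (0, 0). The larger denominator 144 sits under the x-term, so the major axis is horizontal; a² = 144, b² = 80.
c² = a² - b² = 144 - 80 = 64, so c = 8.
Foci lie on the horizontal axis through the center: (h ± c, k).

(-8, 0) and (8, 0)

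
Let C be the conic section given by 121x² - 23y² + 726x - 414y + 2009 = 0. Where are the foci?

Collect terms: 121(x² + 6x) -23(y² + 18y) = -2009
Completing the square gives 121(x + 3)² -23(y + 9)² = -2009 + 1089 - 1863 = -2783.
Divide by -2783: (y + 9)²/121 - (x + 3)²/23 = 1
Hyperbola, center (-3, -9), transverse axis vertical; a² = 121, b² = 23.
c² = a² + b² = 121 + 23 = 144, so c = 12.
Foci lie on the vertical axis through the center: (h, k ± c).

(-3, -21) and (-3, 3)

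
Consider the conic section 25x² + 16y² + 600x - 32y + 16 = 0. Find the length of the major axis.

Group the x- and y-terms: 25(x² + 24x) + 16(y² - 2y) = -16
Complete the square in x and y: 25(x + 12)² + 16(y - 1)² = -16 + 3600 + 16 = 3600
Divide through by 3600 to get (x + 12)²/144 + (y - 1)²/225 = 1.
Ellipse, center (-12, 1), major axis vertical; a² = 225, b² = 144.
a² = 225 so a = 15; the major axis has length 2a = 30.

30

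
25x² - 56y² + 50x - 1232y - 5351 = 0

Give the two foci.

Group the x- and y-terms: 25(x² + 2x) -56(y² + 22y) = 5351
Complete the square in x and y: 25(x + 1)² -56(y + 11)² = 5351 + 25 - 6776 = -1400
Divide through by -1400 to get (y + 11)²/25 - (x + 1)²/56 = 1.
Hyperbola, center (-1, -11), transverse axis vertical; a² = 25, b² = 56.
c² = a² + b² = 25 + 56 = 81, so c = 9.
Foci lie on the vertical axis through the center: (h, k ± c).

(-1, -20) and (-1, -2)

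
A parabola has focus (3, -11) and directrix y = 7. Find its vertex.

(3, -2)

The vertex is the midpoint between the focus and the directrix along the axis of symmetry.
Axis is vertical (directrix is horizontal). Vertex y-coordinate = (-11 + 7)/2 = -2; x-coordinate = 3.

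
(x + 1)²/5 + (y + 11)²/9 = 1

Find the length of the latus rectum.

10/3

Center (-1, -11). The larger denominator 9 sits under the y-term, so the major axis is vertical; a² = 9, b² = 5.
Latus rectum length = 2b²/a = 2·5/3 = 10/3.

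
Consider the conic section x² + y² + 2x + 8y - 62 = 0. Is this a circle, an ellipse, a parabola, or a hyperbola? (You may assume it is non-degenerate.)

No xy term. Coefficients of x² and y² are A = 1, C = 1.
A = C (same sign) ⇒ circle.

circle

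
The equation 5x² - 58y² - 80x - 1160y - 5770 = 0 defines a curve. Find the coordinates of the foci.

(8 - 3√7, -10) and (8 + 3√7, -10)

Group: 5(x² - 16x) -58(y² + 20y) = 5770
5(x - 8)² -58(y + 10)² = 5770 + 320 - 5800 = 290
Divide by 290: (x - 8)²/58 - (y + 10)²/5 = 1
Hyperbola, center (8, -10), transverse axis horizontal; a² = 58, b² = 5.
c² = a² + b² = 58 + 5 = 63, so c = 3√7.
Foci lie on the horizontal axis through the center: (h ± c, k).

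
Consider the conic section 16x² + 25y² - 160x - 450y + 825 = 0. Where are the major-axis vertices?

Rearranging, 16(x² - 10x) + 25(y² - 18y) = -825.
Complete the square in x and y: 16(x - 5)² + 25(y - 9)² = -825 + 400 + 2025 = 1600
Dividing both sides by 1600: (x - 5)²/100 + (y - 9)²/64 = 1
Ellipse, center (5, 9), major axis horizontal; a² = 100, b² = 64.
a = 10. Vertices at (h ± a, k).

(-5, 9) and (15, 9)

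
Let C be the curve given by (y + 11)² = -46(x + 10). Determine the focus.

(-43/2, -11)

Vertex (-10, -11); 4p = -46 so p = -23/2. Opens left.
Focus is p units from the vertex along the axis: (h + p, k).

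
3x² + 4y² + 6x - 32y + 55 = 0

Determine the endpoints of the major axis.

Group: 3(x² + 2x) + 4(y² - 8y) = -55
3(x + 1)² + 4(y - 4)² = -55 + 3 + 64 = 12
Divide through by 12 to get (x + 1)²/4 + (y - 4)²/3 = 1.
Ellipse, center (-1, 4), major axis horizontal; a² = 4, b² = 3.
a = 2. Vertices at (h ± a, k).

(-3, 4) and (1, 4)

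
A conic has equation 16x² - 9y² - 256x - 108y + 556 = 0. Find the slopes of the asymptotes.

4/3 and -4/3

Group: 16(x² - 16x) -9(y² + 12y) = -556
Complete the square in x and y: 16(x - 8)² -9(y + 6)² = -556 + 1024 - 324 = 144
Dividing both sides by 144: (x - 8)²/9 - (y + 6)²/16 = 1
Hyperbola, center (8, -6), transverse axis horizontal; a² = 9, b² = 16.
For a horizontal hyperbola the asymptotes have slope ±b/a.
Here that is ±4/3.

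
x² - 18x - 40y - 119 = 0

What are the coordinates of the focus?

(9, 5)

Only x is squared. Complete the square in x: (x - 9)² = 40(y + 5).
Vertex (9, -5); 4p = 40 so p = 10. Opens up.
Focus is p units from the vertex along the axis: (h, k + p).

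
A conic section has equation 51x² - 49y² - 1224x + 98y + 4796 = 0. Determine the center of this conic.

(12, 1)

51(x² - 24x) -49(y² - 2y) = -4796
Complete the square in x and y: 51(x - 12)² -49(y - 1)² = -4796 + 7344 - 49 = 2499
Divide by 2499: (x - 12)²/49 - (y - 1)²/51 = 1
Hyperbola with center (12, 1).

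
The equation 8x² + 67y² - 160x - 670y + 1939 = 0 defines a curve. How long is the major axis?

Group the x- and y-terms: 8(x² - 20x) + 67(y² - 10y) = -1939
Completing the square gives 8(x - 10)² + 67(y - 5)² = -1939 + 800 + 1675 = 536.
Divide by 536: (x - 10)²/67 + (y - 5)²/8 = 1
Ellipse, center (10, 5), major axis horizontal; a² = 67, b² = 8.
a² = 67 so a = √67; the major axis has length 2a = 2√67.

2√67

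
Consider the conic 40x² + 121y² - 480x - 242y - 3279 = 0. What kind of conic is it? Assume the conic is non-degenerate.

No xy term. Coefficients of x² and y² are A = 40, C = 121.
A and C have the same sign but A ≠ C ⇒ ellipse.

ellipse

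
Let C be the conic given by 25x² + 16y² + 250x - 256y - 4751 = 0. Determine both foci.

Group the x- and y-terms: 25(x² + 10x) + 16(y² - 16y) = 4751
Complete the square in x and y: 25(x + 5)² + 16(y - 8)² = 4751 + 625 + 1024 = 6400
Dividing both sides by 6400: (x + 5)²/256 + (y - 8)²/400 = 1
Ellipse, center (-5, 8), major axis vertical; a² = 400, b² = 256.
c² = a² - b² = 400 - 256 = 144, so c = 12.
Foci lie on the vertical axis through the center: (h, k ± c).

(-5, -4) and (-5, 20)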